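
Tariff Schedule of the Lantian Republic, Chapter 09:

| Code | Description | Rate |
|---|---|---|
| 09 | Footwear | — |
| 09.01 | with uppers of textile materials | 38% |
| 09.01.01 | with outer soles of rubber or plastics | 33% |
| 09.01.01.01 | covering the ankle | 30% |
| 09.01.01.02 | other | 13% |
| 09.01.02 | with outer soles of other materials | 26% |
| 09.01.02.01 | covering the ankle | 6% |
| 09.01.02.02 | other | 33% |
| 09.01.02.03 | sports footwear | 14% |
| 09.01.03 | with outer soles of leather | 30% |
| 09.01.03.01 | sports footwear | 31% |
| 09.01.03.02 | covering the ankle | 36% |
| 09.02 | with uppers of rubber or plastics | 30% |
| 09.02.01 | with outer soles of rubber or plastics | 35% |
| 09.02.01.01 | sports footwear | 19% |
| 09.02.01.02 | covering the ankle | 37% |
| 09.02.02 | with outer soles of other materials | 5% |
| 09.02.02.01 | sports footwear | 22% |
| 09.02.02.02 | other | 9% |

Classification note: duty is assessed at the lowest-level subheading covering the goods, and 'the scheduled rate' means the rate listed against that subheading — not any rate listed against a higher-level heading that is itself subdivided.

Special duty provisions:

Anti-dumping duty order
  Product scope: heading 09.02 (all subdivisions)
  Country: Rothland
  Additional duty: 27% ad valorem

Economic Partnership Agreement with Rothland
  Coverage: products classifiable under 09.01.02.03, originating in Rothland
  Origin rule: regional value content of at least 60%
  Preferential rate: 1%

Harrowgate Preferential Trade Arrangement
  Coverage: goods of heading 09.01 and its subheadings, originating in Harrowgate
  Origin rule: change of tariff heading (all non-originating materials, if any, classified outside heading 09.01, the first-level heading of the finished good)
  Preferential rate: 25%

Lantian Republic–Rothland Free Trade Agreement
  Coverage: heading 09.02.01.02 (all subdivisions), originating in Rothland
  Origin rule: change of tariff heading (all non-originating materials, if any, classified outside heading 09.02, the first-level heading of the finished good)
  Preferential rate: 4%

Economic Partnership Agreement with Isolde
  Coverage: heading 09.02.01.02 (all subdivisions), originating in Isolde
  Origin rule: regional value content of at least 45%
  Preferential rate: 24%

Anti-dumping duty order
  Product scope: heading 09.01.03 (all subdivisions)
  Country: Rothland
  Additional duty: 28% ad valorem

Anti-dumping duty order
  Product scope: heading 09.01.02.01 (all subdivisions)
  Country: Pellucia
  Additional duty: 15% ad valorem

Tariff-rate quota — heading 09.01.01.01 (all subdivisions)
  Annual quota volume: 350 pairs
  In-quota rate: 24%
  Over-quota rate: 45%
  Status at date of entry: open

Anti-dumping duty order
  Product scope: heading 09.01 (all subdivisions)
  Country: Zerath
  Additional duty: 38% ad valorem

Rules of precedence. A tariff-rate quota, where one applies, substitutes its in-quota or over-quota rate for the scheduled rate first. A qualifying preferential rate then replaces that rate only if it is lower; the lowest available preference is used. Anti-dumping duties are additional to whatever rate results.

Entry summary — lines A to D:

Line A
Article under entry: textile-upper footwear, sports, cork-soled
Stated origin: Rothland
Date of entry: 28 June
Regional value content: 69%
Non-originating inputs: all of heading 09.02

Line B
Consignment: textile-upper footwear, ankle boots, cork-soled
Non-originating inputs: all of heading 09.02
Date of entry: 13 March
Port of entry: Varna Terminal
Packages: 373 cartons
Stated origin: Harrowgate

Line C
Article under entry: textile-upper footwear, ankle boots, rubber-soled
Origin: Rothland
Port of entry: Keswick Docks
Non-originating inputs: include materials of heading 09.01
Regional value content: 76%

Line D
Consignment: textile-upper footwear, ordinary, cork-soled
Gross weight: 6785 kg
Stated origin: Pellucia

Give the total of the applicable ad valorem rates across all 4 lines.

Line A: textile-upper → 09.01; cork-soled → 09.01.02; sports → 09.01.02.03. Scheduled 14%. Rothland agreement on 09.01.02.03: RVC ≥ 60% → 1% available; Rothland agreement on 09.02.01.02: 09.01.02.03 not covered; preferential 1%. → 1%.
Line B: textile-upper → 09.01; cork-soled → 09.01.02; ankle boots → 09.01.02.01. Scheduled 6%. Harrowgate agreement on 09.01: CTH met → 25% available; preference 25% not lower than 6% → no reduction. → 6%.
Line C: textile-upper → 09.01; rubber-soled → 09.01.01; ankle boots → 09.01.01.01. Scheduled 30%. quota on 09.01.01.01 open → in-quota 24%; Rothland agreement on 09.01.02.03: 09.01.01.01 not covered; Rothland agreement on 09.02.01.02: 09.01.01.01 not covered. → 24%.
Line D: textile-upper → 09.01; cork-soled → 09.01.02; ordinary → 09.01.02.02. Scheduled 33%. No special measure applies. → 33%.
Sum: 1% + 6% + 24% + 33% = 64%.

64%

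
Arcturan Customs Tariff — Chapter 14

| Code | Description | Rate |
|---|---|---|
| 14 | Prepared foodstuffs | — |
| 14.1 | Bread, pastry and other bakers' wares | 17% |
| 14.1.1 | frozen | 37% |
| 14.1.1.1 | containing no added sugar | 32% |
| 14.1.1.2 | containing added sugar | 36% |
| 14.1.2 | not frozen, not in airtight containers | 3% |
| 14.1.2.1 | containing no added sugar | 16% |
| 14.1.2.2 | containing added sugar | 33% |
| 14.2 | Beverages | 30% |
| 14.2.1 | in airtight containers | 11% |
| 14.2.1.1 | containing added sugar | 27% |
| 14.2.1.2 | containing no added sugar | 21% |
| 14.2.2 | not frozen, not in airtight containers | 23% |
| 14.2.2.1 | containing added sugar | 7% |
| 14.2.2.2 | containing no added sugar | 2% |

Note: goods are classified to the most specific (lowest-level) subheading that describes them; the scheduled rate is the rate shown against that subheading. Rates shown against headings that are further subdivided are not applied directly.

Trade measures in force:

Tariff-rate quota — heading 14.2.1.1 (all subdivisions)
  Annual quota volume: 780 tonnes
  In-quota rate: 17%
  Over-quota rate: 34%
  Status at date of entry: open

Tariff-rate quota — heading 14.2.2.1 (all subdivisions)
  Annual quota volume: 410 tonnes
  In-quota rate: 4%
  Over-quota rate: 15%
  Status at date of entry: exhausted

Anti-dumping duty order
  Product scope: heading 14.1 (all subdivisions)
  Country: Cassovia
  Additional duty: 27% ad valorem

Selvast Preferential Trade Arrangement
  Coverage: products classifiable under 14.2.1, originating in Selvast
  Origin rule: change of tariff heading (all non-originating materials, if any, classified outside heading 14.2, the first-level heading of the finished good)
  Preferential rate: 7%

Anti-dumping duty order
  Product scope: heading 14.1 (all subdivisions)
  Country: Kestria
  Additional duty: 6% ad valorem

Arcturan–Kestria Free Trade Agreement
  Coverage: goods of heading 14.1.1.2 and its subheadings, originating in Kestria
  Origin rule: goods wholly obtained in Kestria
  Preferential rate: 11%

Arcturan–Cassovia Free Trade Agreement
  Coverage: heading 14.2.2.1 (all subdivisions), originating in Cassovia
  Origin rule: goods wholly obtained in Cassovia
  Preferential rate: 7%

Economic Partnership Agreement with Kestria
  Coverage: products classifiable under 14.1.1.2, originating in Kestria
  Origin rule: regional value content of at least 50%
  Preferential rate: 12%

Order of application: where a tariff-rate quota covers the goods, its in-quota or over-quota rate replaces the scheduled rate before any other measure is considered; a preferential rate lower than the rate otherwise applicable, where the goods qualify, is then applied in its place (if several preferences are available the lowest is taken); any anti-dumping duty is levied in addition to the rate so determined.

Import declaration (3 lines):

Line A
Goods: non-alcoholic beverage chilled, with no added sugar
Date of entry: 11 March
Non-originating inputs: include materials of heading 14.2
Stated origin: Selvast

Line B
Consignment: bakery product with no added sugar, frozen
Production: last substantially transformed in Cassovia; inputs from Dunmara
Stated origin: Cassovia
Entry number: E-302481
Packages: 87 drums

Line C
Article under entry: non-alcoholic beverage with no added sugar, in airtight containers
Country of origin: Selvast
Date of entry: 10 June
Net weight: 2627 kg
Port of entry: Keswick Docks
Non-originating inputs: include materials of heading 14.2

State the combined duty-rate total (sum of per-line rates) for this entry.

Line A: non-alcoholic beverage → 14.2; chilled → 14.2.2; with no added sugar → 14.2.2.2. Scheduled 2%. Selvast agreement on 14.2.1: 14.2.2.2 not covered. → 2%.
Line B: bakery product → 14.1; frozen → 14.1.1; with no added sugar → 14.1.1.1. Scheduled 32%. Cassovia agreement on 14.2.2.1: 14.1.1.1 not covered; anti-dumping (Cassovia, 14.1): +27%; total 32% + 27% = 59%. → 59%.
Line C: non-alcoholic beverage → 14.2; in airtight containers → 14.2.1; with no added sugar → 14.2.1.2. Scheduled 21%. Selvast agreement on 14.2.1: CTH not met. → 21%.
Sum: 2% + 59% + 21% = 82%.

82%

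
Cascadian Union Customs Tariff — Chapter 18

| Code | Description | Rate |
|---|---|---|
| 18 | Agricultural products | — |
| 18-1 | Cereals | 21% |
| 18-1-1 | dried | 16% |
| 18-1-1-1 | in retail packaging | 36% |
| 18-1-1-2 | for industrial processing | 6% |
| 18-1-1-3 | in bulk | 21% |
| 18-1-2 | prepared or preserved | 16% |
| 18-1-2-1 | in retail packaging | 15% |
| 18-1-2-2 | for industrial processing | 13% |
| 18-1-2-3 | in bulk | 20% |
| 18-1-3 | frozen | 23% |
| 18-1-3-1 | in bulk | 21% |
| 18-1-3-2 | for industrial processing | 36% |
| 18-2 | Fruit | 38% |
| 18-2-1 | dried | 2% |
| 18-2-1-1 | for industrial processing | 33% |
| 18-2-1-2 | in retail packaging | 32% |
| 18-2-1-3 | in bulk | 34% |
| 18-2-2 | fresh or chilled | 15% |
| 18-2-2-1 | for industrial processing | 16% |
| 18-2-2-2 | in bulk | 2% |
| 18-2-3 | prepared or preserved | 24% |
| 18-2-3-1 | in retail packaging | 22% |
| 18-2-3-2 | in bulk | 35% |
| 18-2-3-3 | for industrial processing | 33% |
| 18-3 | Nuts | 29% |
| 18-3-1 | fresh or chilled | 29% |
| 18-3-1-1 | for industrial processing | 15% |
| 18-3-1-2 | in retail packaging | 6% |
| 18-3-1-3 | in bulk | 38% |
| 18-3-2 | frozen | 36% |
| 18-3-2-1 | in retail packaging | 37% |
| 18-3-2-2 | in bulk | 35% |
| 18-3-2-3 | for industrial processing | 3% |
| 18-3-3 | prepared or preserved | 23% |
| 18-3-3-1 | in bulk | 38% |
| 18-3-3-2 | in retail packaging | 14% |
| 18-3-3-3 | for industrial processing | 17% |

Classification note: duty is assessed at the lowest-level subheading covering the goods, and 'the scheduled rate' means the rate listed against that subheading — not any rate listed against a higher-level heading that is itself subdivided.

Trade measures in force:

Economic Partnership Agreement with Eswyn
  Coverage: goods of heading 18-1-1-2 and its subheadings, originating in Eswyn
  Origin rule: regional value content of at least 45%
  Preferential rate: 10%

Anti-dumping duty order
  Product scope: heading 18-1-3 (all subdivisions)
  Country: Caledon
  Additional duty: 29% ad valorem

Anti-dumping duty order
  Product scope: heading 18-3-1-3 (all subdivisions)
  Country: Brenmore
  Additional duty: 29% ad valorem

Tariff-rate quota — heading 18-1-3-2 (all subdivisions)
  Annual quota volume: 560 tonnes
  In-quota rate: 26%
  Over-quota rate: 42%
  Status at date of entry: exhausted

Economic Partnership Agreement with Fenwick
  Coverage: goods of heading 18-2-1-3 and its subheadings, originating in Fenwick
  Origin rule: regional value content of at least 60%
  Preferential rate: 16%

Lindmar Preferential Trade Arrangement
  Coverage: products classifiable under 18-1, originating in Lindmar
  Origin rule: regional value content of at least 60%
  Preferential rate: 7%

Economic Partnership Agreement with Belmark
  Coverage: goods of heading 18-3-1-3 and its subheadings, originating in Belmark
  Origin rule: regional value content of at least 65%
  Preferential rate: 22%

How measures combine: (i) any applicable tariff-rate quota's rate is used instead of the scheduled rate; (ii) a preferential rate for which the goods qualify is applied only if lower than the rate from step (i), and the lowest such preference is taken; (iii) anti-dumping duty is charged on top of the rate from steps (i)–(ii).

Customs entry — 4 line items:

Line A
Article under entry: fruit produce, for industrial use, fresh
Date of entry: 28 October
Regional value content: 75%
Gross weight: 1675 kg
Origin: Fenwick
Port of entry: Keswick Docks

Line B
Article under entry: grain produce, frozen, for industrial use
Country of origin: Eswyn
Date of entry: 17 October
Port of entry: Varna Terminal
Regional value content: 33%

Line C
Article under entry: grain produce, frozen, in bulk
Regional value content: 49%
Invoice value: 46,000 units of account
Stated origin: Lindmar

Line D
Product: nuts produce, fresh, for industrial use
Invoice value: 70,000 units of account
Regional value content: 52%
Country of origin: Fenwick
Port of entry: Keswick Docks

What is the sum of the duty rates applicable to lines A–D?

94%

Line A: fruit → 18-2; fresh → 18-2-2; for industrial use → 18-2-2-1. Scheduled 16%. Fenwick agreement on 18-2-1-3: 18-2-2-1 not covered. → 16%.
Line B: grain → 18-1; frozen → 18-1-3; for industrial use → 18-1-3-2. Scheduled 36%. quota on 18-1-3-2 exhausted → over-quota 42%; Eswyn agreement on 18-1-1-2: 18-1-3-2 not covered. → 42%.
Line C: grain → 18-1; frozen → 18-1-3; in bulk → 18-1-3-1. Scheduled 21%. Lindmar agreement on 18-1: RVC < 60%. → 21%.
Line D: nuts → 18-3; fresh → 18-3-1; for industrial use → 18-3-1-1. Scheduled 15%. Fenwick agreement on 18-2-1-3: 18-3-1-1 not covered. → 15%.
Sum: 16% + 42% + 21% + 15% = 94%.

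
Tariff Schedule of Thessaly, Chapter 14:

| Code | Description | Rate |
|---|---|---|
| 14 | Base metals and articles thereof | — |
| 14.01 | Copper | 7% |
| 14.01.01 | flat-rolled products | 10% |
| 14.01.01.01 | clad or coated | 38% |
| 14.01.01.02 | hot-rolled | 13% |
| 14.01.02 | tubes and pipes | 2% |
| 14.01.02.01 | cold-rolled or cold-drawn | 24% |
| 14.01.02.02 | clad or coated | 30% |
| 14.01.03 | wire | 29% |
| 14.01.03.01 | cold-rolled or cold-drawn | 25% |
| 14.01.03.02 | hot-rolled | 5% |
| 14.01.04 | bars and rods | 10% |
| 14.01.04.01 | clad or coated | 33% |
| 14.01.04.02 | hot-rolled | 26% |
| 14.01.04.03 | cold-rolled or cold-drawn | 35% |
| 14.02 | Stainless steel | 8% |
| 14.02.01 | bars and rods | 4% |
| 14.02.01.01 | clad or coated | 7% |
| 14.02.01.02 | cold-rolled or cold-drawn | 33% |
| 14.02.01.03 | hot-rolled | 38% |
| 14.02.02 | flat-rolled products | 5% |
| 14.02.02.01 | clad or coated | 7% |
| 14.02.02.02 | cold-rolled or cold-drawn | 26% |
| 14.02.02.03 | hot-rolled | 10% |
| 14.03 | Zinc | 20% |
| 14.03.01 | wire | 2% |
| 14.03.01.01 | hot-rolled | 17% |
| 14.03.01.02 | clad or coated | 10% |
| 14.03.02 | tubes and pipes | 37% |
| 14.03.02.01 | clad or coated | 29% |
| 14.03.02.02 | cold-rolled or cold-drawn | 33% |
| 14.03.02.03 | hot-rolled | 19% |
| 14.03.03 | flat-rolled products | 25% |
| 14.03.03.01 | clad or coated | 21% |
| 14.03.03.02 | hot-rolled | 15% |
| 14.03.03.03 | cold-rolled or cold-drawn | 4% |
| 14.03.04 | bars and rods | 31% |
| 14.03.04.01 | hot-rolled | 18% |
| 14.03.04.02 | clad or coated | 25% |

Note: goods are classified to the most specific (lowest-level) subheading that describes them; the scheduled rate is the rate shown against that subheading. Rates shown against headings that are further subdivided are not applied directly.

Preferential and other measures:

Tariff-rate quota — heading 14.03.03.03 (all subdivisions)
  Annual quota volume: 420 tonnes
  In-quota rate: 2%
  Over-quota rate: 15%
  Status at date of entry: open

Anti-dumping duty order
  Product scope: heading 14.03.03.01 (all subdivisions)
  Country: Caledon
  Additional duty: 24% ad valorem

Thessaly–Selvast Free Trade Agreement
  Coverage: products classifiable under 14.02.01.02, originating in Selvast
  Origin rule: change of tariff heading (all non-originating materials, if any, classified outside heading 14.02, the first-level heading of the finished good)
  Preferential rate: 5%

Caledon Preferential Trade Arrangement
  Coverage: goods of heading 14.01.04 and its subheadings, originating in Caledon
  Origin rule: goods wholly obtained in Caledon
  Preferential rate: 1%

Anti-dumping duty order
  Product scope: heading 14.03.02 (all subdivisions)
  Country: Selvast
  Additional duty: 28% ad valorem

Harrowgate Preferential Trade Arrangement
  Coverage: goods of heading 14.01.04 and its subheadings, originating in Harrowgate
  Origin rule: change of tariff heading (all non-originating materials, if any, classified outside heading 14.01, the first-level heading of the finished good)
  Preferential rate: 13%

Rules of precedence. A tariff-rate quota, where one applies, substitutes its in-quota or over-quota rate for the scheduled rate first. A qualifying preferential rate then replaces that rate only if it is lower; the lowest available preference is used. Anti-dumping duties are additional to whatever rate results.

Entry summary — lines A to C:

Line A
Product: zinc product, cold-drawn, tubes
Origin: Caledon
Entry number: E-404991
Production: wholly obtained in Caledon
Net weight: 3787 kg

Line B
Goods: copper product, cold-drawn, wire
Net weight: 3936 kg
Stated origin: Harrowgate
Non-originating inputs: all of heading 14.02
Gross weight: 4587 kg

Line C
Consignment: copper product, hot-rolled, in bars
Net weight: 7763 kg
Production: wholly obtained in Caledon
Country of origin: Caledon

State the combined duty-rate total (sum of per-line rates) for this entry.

59%

Line A: zinc → 14.03; tubes → 14.03.02; cold-drawn → 14.03.02.02. Scheduled 33%. Caledon agreement on 14.01.04: 14.03.02.02 not covered. → 33%.
Line B: copper → 14.01; wire → 14.01.03; cold-drawn → 14.01.03.01. Scheduled 25%. Harrowgate agreement on 14.01.04: 14.01.03.01 not covered. → 25%.
Line C: copper → 14.01; in bars → 14.01.04; hot-rolled → 14.01.04.02. Scheduled 26%. Caledon agreement on 14.01.04: wholly obtained → 1% available; preferential 1%. → 1%.
Sum: 33% + 25% + 1% = 59%.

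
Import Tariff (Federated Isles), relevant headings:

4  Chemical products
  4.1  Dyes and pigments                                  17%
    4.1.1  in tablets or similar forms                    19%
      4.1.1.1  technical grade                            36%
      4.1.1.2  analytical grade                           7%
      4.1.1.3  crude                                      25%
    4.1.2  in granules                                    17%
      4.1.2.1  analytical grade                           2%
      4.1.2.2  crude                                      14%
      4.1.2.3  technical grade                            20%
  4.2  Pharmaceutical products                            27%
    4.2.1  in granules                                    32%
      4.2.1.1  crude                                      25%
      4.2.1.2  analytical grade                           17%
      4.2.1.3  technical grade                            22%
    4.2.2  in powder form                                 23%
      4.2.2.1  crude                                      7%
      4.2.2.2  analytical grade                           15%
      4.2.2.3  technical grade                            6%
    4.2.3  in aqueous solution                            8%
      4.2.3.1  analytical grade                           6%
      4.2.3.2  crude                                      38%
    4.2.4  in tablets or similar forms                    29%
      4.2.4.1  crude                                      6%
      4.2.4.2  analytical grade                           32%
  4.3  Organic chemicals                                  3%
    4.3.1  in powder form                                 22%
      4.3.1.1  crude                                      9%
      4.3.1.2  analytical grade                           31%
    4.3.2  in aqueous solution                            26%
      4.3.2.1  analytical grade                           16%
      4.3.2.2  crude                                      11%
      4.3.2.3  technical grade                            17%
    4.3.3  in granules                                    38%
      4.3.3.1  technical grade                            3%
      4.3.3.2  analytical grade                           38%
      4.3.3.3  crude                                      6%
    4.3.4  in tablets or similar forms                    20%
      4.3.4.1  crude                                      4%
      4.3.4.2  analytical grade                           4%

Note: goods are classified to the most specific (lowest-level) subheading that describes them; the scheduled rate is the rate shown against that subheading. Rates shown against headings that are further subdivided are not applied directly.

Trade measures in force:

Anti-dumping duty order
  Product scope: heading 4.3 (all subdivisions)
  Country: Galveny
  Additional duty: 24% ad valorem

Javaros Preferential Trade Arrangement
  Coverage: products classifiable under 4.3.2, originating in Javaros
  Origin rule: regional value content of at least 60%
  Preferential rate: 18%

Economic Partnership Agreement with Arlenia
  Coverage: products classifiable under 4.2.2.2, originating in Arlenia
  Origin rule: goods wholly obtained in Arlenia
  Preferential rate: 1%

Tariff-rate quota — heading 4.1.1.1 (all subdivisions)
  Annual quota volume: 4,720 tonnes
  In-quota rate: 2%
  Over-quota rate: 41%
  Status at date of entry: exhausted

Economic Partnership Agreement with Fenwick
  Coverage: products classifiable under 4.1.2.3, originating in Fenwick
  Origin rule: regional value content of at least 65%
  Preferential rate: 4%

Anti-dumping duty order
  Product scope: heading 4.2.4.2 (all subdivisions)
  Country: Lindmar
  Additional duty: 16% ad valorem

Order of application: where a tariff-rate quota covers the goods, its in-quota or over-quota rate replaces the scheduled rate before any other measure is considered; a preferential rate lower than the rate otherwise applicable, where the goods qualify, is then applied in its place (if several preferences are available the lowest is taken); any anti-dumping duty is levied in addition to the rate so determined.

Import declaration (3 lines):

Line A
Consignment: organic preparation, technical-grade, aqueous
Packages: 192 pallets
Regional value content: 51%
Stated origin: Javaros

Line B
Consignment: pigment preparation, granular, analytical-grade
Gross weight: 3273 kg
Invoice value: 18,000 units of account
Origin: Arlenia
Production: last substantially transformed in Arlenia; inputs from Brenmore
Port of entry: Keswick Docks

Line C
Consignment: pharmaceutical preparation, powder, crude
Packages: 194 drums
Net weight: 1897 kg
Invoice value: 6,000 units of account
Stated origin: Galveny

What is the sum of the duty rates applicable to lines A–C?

Line A: organic → 4.3; aqueous → 4.3.2; technical-grade → 4.3.2.3. Scheduled 17%. Javaros agreement on 4.3.2: RVC < 60%. → 17%.
Line B: pigment → 4.1; granular → 4.1.2; analytical-grade → 4.1.2.1. Scheduled 2%. Arlenia agreement on 4.2.2.2: 4.1.2.1 not covered. → 2%.
Line C: pharmaceutical → 4.2; powder → 4.2.2; crude → 4.2.2.1. Scheduled 7%. No special measure applies. → 7%.
Sum: 17% + 2% + 7% = 26%.

26%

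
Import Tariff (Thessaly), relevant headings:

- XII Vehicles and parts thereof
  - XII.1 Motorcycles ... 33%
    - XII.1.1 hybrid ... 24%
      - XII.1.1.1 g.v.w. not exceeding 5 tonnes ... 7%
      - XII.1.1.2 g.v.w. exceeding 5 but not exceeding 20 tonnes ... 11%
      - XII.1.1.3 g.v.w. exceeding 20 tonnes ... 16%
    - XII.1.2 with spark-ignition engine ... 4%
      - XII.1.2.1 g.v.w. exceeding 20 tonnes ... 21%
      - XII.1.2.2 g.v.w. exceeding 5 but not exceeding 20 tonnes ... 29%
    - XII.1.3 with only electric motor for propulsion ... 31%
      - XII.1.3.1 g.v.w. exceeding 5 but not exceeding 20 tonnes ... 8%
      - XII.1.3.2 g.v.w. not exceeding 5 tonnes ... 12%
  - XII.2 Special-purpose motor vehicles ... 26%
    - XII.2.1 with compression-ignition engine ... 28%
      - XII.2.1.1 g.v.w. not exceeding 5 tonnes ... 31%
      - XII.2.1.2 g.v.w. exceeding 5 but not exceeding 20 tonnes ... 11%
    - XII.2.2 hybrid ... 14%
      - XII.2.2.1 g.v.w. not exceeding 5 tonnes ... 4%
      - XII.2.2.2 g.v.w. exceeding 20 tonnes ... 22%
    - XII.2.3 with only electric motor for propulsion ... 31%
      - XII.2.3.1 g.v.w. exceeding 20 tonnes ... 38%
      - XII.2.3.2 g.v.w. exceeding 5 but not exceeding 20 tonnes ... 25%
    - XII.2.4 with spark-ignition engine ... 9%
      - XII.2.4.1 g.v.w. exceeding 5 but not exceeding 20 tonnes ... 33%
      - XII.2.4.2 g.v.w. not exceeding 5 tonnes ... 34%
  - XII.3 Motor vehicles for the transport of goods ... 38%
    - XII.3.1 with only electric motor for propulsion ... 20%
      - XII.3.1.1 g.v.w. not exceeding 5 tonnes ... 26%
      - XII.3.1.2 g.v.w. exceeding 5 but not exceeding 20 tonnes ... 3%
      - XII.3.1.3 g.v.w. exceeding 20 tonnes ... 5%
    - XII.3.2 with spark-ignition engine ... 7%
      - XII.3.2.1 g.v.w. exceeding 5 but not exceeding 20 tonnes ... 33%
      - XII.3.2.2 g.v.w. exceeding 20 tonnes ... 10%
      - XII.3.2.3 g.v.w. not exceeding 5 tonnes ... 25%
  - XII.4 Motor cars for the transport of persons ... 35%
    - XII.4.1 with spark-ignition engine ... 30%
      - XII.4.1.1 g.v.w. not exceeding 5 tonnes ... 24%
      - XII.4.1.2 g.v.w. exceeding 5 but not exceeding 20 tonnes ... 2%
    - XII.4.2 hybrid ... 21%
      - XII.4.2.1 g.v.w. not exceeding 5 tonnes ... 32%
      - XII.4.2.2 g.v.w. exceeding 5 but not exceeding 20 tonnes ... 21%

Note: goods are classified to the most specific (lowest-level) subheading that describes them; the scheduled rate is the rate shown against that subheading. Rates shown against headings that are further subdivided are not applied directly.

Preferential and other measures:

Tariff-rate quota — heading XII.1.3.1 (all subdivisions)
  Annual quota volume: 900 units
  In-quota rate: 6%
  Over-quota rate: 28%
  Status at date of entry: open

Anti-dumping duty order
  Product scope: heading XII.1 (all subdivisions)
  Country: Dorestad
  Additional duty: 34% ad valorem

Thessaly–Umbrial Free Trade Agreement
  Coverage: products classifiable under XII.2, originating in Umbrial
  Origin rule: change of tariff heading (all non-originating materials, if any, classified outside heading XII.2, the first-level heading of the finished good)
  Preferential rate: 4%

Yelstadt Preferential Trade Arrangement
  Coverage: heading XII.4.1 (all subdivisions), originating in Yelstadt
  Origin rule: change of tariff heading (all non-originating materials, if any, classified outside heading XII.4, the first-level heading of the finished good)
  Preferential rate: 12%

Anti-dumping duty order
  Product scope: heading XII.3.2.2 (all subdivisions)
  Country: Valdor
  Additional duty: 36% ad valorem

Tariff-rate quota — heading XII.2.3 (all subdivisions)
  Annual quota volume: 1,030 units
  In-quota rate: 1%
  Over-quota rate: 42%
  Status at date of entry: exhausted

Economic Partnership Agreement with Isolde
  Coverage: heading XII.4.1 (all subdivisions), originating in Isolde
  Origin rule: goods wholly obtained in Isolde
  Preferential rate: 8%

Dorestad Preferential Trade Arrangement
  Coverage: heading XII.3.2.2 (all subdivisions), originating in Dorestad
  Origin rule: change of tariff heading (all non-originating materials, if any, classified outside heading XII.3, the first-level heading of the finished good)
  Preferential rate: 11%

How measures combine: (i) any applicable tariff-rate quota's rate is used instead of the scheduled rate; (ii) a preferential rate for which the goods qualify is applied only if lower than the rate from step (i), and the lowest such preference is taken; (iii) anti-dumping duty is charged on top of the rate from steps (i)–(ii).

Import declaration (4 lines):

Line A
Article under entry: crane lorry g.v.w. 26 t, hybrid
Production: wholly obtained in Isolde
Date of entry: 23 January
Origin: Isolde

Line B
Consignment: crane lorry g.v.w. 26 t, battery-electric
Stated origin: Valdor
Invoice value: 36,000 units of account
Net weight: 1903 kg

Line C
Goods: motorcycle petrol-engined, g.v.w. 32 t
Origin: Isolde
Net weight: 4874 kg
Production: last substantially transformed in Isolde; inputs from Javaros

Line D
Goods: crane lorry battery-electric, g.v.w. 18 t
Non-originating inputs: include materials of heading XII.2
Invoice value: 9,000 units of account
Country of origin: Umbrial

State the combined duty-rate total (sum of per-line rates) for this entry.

Line A: crane lorry → XII.2; hybrid → XII.2.2; g.v.w. 26 t → XII.2.2.2. Scheduled 22%. Isolde agreement on XII.4.1: XII.2.2.2 not covered. → 22%.
Line B: crane lorry → XII.2; battery-electric → XII.2.3; g.v.w. 26 t → XII.2.3.1. Scheduled 38%. quota on XII.2.3 exhausted → over-quota 42%. → 42%.
Line C: motorcycle → XII.1; petrol-engined → XII.1.2; g.v.w. 32 t → XII.1.2.1. Scheduled 21%. Isolde agreement on XII.4.1: XII.1.2.1 not covered. → 21%.
Line D: crane lorry → XII.2; battery-electric → XII.2.3; g.v.w. 18 t → XII.2.3.2. Scheduled 25%. quota on XII.2.3 exhausted → over-quota 42%; Umbrial agreement on XII.2: CTH not met. → 42%.
Sum: 22% + 42% + 21% + 42% = 127%.

127%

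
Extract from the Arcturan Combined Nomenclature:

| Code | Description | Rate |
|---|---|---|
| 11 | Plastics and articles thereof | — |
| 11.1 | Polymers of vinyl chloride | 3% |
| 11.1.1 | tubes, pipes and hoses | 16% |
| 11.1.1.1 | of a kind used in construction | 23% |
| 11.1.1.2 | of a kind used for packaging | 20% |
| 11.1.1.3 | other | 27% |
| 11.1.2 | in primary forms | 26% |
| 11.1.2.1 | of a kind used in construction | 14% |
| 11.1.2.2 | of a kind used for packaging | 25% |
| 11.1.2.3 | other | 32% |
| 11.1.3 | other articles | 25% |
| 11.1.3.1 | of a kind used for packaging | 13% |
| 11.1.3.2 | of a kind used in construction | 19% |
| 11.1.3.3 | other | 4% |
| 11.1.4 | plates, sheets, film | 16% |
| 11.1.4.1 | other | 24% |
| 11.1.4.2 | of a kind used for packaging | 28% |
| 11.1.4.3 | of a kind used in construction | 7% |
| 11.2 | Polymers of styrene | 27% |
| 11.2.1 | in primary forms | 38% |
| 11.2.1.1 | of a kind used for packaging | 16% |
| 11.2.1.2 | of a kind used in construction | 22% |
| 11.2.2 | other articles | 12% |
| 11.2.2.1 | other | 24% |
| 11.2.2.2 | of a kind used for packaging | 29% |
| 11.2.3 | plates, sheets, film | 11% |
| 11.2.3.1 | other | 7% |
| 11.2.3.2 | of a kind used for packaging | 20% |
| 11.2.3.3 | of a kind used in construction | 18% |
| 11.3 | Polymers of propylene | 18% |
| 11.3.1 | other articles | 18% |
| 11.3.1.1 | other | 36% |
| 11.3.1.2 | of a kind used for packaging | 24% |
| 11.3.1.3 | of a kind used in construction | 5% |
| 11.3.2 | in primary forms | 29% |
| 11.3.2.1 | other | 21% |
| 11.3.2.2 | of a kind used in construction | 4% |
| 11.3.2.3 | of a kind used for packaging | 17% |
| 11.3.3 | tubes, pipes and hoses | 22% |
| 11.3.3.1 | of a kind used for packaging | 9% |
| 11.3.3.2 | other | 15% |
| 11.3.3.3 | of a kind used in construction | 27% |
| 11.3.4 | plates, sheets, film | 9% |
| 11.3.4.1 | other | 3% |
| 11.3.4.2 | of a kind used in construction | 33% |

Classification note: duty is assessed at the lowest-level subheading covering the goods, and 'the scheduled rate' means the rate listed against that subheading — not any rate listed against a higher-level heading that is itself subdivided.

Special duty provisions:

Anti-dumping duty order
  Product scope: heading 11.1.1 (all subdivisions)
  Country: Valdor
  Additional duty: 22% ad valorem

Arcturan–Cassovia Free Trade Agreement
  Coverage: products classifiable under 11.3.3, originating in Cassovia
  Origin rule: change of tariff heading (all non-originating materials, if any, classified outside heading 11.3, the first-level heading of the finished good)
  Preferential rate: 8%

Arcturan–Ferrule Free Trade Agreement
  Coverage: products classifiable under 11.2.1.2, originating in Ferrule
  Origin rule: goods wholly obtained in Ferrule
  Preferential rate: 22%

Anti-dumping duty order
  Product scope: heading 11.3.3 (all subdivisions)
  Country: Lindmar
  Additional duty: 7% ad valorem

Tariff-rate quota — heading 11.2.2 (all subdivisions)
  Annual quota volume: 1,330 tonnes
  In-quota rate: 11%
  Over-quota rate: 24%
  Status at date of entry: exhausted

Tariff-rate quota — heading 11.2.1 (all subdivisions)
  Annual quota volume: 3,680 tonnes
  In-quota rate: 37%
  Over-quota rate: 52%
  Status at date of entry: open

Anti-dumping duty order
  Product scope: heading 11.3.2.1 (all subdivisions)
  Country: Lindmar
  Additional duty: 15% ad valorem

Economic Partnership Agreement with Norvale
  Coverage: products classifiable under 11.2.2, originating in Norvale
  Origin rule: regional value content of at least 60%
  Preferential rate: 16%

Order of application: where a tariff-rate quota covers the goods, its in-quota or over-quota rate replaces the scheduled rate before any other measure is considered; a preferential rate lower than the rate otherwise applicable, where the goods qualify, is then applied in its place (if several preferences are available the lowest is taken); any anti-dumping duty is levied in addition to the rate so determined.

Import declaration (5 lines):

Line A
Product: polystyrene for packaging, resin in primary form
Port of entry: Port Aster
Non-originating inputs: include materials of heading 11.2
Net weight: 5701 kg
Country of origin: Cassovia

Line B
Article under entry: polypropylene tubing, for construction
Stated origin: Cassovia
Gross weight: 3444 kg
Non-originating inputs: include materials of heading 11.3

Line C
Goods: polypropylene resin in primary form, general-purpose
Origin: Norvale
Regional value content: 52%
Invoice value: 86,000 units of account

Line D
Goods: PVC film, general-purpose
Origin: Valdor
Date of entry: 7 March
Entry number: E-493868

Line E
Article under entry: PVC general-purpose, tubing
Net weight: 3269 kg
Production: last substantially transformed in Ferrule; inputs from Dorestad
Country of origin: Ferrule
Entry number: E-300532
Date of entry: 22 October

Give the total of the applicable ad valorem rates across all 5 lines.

136%

Line A: polystyrene → 11.2; resin in primary form → 11.2.1; for packaging → 11.2.1.1. Scheduled 16%. quota on 11.2.1 open → in-quota 37%; Cassovia agreement on 11.3.3: 11.2.1.1 not covered. → 37%.
Line B: polypropylene → 11.3; tubing → 11.3.3; for construction → 11.3.3.3. Scheduled 27%. Cassovia agreement on 11.3.3: CTH not met. → 27%.
Line C: polypropylene → 11.3; resin in primary form → 11.3.2; general-purpose → 11.3.2.1. Scheduled 21%. Norvale agreement on 11.2.2: 11.3.2.1 not covered. → 21%.
Line D: PVC → 11.1; film → 11.1.4; general-purpose → 11.1.4.1. Scheduled 24%. No special measure applies. → 24%.
Line E: PVC → 11.1; tubing → 11.1.1; general-purpose → 11.1.1.3. Scheduled 27%. Ferrule agreement on 11.2.1.2: 11.1.1.3 not covered. → 27%.
Sum: 37% + 27% + 21% + 24% + 27% = 136%.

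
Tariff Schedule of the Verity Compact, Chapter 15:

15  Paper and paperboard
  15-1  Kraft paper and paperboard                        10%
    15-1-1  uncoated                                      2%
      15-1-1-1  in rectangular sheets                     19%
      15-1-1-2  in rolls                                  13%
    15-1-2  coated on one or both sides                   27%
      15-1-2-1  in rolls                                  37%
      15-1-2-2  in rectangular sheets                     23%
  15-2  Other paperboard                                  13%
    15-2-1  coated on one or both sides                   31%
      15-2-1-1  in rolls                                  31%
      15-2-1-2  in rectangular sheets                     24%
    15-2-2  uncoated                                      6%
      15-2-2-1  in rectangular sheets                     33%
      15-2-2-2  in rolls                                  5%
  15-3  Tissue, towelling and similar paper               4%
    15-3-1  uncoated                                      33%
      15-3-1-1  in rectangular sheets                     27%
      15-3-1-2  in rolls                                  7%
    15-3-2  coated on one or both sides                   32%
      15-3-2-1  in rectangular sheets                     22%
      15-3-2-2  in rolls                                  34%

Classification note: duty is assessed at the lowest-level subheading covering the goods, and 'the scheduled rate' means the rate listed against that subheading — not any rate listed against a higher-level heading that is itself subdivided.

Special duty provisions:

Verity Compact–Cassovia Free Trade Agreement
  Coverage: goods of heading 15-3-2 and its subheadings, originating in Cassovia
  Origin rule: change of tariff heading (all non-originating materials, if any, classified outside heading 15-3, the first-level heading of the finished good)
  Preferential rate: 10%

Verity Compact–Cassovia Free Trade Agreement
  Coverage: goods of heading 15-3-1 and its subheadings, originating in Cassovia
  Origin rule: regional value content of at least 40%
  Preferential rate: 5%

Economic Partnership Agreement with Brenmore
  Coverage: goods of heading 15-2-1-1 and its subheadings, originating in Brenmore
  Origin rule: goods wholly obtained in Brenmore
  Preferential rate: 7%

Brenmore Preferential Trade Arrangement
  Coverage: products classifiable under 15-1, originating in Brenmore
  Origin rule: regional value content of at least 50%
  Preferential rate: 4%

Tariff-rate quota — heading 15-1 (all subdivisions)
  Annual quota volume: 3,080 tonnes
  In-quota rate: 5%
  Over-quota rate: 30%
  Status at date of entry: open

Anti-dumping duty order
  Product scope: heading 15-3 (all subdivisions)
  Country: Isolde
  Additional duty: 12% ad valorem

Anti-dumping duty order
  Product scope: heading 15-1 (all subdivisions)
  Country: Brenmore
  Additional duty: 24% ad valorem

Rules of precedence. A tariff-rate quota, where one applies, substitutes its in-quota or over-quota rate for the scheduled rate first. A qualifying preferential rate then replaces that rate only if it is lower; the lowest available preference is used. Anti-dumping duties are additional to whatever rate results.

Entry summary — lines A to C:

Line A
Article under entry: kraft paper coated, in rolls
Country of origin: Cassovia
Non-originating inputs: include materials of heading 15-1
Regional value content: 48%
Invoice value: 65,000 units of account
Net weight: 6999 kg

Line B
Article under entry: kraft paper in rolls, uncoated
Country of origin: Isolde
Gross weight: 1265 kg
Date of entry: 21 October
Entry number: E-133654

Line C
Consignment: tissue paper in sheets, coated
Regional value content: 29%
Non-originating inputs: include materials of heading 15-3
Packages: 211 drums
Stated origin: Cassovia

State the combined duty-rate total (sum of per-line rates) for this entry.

32%

Line A: kraft paper → 15-1; coated → 15-1-2; in rolls → 15-1-2-1. Scheduled 37%. quota on 15-1 open → in-quota 5%; Cassovia agreement on 15-3-2: 15-1-2-1 not covered; Cassovia agreement on 15-3-1: 15-1-2-1 not covered. → 5%.
Line B: kraft paper → 15-1; uncoated → 15-1-1; in rolls → 15-1-1-2. Scheduled 13%. quota on 15-1 open → in-quota 5%. → 5%.
Line C: tissue paper → 15-3; coated → 15-3-2; in sheets → 15-3-2-1. Scheduled 22%. Cassovia agreement on 15-3-2: CTH not met; Cassovia agreement on 15-3-1: 15-3-2-1 not covered. → 22%.
Sum: 5% + 5% + 22% = 32%.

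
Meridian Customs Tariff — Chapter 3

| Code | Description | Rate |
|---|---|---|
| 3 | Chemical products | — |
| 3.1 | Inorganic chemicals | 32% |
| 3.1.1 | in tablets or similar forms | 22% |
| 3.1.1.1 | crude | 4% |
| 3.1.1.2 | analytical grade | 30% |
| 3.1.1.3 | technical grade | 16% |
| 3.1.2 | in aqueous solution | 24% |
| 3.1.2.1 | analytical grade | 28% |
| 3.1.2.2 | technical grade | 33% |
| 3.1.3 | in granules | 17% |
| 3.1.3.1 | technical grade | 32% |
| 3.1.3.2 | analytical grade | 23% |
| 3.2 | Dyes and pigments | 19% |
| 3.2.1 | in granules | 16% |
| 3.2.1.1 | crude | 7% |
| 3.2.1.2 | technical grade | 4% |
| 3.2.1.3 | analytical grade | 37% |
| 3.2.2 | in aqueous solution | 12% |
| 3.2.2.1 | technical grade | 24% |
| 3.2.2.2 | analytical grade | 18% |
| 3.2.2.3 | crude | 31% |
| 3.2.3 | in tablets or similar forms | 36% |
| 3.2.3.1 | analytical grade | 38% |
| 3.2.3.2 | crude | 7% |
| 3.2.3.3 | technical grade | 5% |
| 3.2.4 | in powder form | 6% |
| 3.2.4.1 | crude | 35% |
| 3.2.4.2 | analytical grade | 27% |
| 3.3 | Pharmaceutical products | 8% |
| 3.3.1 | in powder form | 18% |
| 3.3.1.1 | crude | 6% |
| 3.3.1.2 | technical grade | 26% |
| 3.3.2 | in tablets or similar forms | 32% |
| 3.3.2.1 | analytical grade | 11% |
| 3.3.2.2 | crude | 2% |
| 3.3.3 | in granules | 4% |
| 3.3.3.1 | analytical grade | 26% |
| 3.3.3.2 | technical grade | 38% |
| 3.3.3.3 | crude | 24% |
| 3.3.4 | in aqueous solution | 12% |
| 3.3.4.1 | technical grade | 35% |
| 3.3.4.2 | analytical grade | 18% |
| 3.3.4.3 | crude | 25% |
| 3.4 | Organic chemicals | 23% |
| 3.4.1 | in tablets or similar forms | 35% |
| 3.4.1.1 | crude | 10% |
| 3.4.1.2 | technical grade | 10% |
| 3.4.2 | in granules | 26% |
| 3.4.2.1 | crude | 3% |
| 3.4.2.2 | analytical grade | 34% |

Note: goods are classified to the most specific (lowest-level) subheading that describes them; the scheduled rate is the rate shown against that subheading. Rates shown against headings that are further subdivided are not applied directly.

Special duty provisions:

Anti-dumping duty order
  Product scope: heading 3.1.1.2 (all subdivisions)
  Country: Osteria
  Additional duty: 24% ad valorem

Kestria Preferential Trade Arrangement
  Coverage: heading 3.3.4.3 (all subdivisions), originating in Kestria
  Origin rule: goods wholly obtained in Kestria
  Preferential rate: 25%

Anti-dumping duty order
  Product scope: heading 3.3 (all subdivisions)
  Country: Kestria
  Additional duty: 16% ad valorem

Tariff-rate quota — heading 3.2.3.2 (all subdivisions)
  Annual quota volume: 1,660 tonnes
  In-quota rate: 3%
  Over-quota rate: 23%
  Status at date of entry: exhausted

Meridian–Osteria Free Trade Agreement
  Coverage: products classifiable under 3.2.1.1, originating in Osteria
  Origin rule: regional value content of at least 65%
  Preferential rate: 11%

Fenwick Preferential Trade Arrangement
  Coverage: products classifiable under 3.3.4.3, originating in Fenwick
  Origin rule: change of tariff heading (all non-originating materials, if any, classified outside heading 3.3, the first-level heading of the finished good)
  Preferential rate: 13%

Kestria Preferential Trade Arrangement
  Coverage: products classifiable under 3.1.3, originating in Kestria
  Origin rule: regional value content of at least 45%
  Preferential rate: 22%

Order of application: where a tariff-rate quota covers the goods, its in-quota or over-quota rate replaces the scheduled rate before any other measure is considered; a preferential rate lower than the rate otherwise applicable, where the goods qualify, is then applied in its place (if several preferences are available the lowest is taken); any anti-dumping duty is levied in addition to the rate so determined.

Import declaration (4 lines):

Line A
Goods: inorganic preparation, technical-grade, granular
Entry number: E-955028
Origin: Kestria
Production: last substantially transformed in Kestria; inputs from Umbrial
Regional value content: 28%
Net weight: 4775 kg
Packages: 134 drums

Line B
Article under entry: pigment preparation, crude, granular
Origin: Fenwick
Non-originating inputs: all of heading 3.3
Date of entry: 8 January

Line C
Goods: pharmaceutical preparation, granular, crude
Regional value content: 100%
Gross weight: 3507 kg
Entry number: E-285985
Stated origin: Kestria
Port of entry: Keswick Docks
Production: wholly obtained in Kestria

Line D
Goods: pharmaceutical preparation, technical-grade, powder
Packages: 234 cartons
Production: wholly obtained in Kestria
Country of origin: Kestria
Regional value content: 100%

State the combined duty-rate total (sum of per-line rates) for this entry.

121%

Line A: inorganic → 3.1; granular → 3.1.3; technical-grade → 3.1.3.1. Scheduled 32%. Kestria agreement on 3.3.4.3: 3.1.3.1 not covered; Kestria agreement on 3.1.3: RVC < 45%. → 32%.
Line B: pigment → 3.2; granular → 3.2.1; crude → 3.2.1.1. Scheduled 7%. Fenwick agreement on 3.3.4.3: 3.2.1.1 not covered. → 7%.
Line C: pharmaceutical → 3.3; granular → 3.3.3; crude → 3.3.3.3. Scheduled 24%. Kestria agreement on 3.3.4.3: 3.3.3.3 not covered; Kestria agreement on 3.1.3: 3.3.3.3 not covered; anti-dumping (Kestria, 3.3): +16%; total 24% + 16% = 40%. → 40%.
Line D: pharmaceutical → 3.3; powder → 3.3.1; technical-grade → 3.3.1.2. Scheduled 26%. Kestria agreement on 3.3.4.3: 3.3.1.2 not covered; Kestria agreement on 3.1.3: 3.3.1.2 not covered; anti-dumping (Kestria, 3.3): +16%; total 26% + 16% = 42%. → 42%.
Sum: 32% + 7% + 40% + 42% = 121%.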